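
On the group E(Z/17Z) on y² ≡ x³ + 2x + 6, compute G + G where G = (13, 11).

(6, 8)

tangent at (13, 11): λ = (3·13² + 2)/(2·11) ≡ 16/5. 5⁻¹ ≡ 7 (mod 17) since 5·7 = 35 ≡ 1, so λ ≡ 16·7 ≡ 10.
  x = λ² - 13 - 13 = 100 - 26 ≡ 6; y = λ·(13 - 6) - 11 ≡ 8. → (6, 8)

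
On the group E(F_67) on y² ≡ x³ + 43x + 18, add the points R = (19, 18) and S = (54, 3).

(27, 62)

(19, 18) + (54, 3). λ = (3 - 18)/(54 - 19) ≡ 52/35 mod 67. 35⁻¹ ≡ 23 (mod 67), so λ ≡ 57.
  x = λ² - 19 - 54 = 3249 - 73 ≡ 27; y = λ·(19 - 27) - 18 ≡ 62. → (27, 62)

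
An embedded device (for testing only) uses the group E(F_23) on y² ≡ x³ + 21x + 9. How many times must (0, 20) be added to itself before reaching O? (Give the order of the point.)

2P: tangent at (0, 20): λ = (3·0² + 21)/(2·20) ≡ 21/17. 17⁻¹ ≡ 19 (mod 23) since 17·19 = 323 ≡ 1, so λ ≡ 21·19 ≡ 8.
  x = λ² - 0 - 0 = 64 - 0 ≡ 18; y = λ·(0 - 18) - 20 ≡ 20. → (18, 20)
3P: (18, 20) + (0, 20). λ = (20 - 20)/(0 - 18) ≡ 0/5 mod 23. 5⁻¹ ≡ 14 (mod 23), so λ ≡ 0.
  x = λ² - 18 - 0 = 0 - 18 ≡ 5; y = λ·(18 - 5) - 20 ≡ 3. → (5, 3)
4P: (5, 3) + (0, 20). λ = (20 - 3)/(0 - 5) ≡ 17/18 mod 23. 18⁻¹ ≡ 9 (mod 23), so λ ≡ 15.
  x = λ² - 5 - 0 = 225 - 5 ≡ 13; y = λ·(5 - 13) - 3 ≡ 15. → (13, 15)
5P: (13, 15) + (0, 20). λ = (20 - 15)/(0 - 13) ≡ 5/10 mod 23. 10⁻¹ ≡ 7 (mod 23), so λ ≡ 12.
  x = λ² - 13 - 0 = 144 - 13 ≡ 16; y = λ·(13 - 16) - 15 ≡ 18. → (16, 18)
6P: (16, 18) + (0, 20). λ = (20 - 18)/(0 - 16) ≡ 2/7 mod 23. 7⁻¹ ≡ 10 (mod 23), so λ ≡ 20.
  x = λ² - 16 - 0 = 400 - 16 ≡ 16; y = λ·(16 - 16) - 18 ≡ 5. → (16, 5)
7P: (16, 5) + (0, 20). λ = (20 - 5)/(0 - 16) ≡ 15/7 mod 23. 7⁻¹ ≡ 10 (mod 23) since 7·10 = 70 ≡ 1, so λ ≡ 12.
  x = λ² - 16 - 0 = 144 - 16 ≡ 13; y = λ·(16 - 13) - 5 ≡ 8. → (13, 8)
8P: (13, 8) + (0, 20). λ = (20 - 8)/(0 - 13) ≡ 12/10 mod 23. 10⁻¹ ≡ 7 (mod 23), so λ ≡ 15.
  x = λ² - 13 - 0 = 225 - 13 ≡ 5; y = λ·(13 - 5) - 8 ≡ 20. → (5, 20)
9P: (5, 20) + (0, 20). λ = (20 - 20)/(0 - 5) ≡ 0/18 mod 23. 18⁻¹ ≡ 9 (mod 23) since 18·9 = 162 ≡ 1, so λ ≡ 0.
  x = λ² - 5 - 0 = 0 - 5 ≡ 18; y = λ·(5 - 18) - 20 ≡ 3. → (18, 3)
10P: (18, 3) + (0, 20). λ = (20 - 3)/(0 - 18) ≡ 17/5 mod 23. 5⁻¹ ≡ 14 (mod 23), so λ ≡ 8.
  x = λ² - 18 - 0 = 64 - 18 ≡ 0; y = λ·(18 - 0) - 3 ≡ 3. → (0, 3)
11P: (0, 3) + (0, 20): same x and y₁ ≡ -y₂, so the sum is O.
11P = O, so the order is 11.

11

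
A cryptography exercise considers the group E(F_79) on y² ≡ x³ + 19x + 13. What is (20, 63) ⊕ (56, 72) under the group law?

(8, 19)

(20, 63) + (56, 72). λ = (72 - 63)/(56 - 20) ≡ 9/36 mod 79. 36⁻¹ ≡ 11 (mod 79), so λ ≡ 20.
  x = λ² - 20 - 56 = 400 - 76 ≡ 8; y = λ·(20 - 8) - 63 ≡ 19. → (8, 19)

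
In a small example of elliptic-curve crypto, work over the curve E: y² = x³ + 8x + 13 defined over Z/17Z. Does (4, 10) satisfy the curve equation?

no

y² = 10² ≡ 15; x³ + 8x + 13 = 109 ≡ 7 (mod 17). 15 ≠ 7.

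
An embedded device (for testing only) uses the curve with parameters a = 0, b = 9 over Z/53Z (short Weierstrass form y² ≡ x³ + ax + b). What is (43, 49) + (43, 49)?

tangent at (43, 49): λ = (3·43² + 0)/(2·49) ≡ 35/45. 45⁻¹ ≡ 33 (mod 53) since 45·33 = 1485 ≡ 1, so λ ≡ 35·33 ≡ 42.
  x = λ² - 43 - 43 = 1764 - 86 ≡ 35; y = λ·(43 - 35) - 49 ≡ 22. → (35, 22)

(35, 22)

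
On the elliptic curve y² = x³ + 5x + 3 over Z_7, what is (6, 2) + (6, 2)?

(6, 5)

tangent at (6, 2): λ = (3·6² + 5)/(2·2) ≡ 1/4. 4⁻¹ ≡ 2 (mod 7), so λ ≡ 1·2 ≡ 2.
  x = λ² - 6 - 6 = 4 - 12 ≡ 6; y = λ·(6 - 6) - 2 ≡ 5. → (6, 5)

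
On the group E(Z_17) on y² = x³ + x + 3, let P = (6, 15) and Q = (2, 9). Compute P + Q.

(6, 15) + (2, 9). λ = (9 - 15)/(2 - 6) ≡ 11/13 mod 17. 13⁻¹ ≡ 4 (mod 17) since 13·4 = 52 ≡ 1, so λ ≡ 10.
  x = λ² - 6 - 2 = 100 - 8 ≡ 7; y = λ·(6 - 7) - 15 ≡ 9. → (7, 9)

(7, 9)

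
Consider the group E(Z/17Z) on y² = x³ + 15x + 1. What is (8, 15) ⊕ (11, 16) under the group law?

(8, 15) + (11, 16). λ = (16 - 15)/(11 - 8) ≡ 1/3 mod 17. 3⁻¹ ≡ 6 (mod 17) since 3·6 = 18 ≡ 1, so λ ≡ 6.
  x = λ² - 8 - 11 = 36 - 19 ≡ 0; y = λ·(8 - 0) - 15 ≡ 16. → (0, 16)

(0, 16)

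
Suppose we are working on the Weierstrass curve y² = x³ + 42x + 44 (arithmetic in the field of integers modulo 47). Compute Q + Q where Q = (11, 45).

tangent at (11, 45): λ = (3·11² + 42)/(2·45) ≡ 29/43. 43⁻¹ ≡ 35 (mod 47), so λ ≡ 29·35 ≡ 28.
  x = λ² - 11 - 11 = 784 - 22 ≡ 10; y = λ·(11 - 10) - 45 ≡ 30. → (10, 30)

(10, 30)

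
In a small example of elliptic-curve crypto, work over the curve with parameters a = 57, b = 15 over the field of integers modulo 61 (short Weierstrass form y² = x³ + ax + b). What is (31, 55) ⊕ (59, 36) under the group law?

(31, 55) + (59, 36). λ = (36 - 55)/(59 - 31) ≡ 42/28 mod 61. 28⁻¹ ≡ 24 (mod 61), so λ ≡ 32.
  x = λ² - 31 - 59 = 1024 - 90 ≡ 19; y = λ·(31 - 19) - 55 ≡ 24. → (19, 24)

(19, 24)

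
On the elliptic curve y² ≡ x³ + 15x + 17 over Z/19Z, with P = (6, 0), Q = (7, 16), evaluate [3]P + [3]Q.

(12, 14)

First 3P:
Repeated addition: build up to 3P.
2P: (6, 0) + (6, 0): same x and y₁ ≡ -y₂, so the sum is O.
3P: O + (6, 0) = (6, 0) (identity).
3P = (6, 0).
Next 3Q:
Repeated addition: build up to 3Q.
2Q: tangent at (7, 16): λ = (3·7² + 15)/(2·16) ≡ 10/13. 13⁻¹ ≡ 3 (mod 19), so λ ≡ 10·3 ≡ 11.
  x = λ² - 7 - 7 = 121 - 14 ≡ 12; y = λ·(7 - 12) - 16 ≡ 5. → (12, 5)
3Q: (12, 5) + (7, 16). λ = (16 - 5)/(7 - 12) ≡ 11/14 mod 19. 14⁻¹ ≡ 15 (mod 19), so λ ≡ 13.
  x = λ² - 12 - 7 = 169 - 19 ≡ 17; y = λ·(12 - 17) - 5 ≡ 6. → (17, 6)
3Q = (17, 6).
Finally 3P + 3Q:
(6, 0) + (17, 6). λ = (6 - 0)/(17 - 6) ≡ 6/11 mod 19. 11⁻¹ ≡ 7 (mod 19) since 11·7 = 77 ≡ 1, so λ ≡ 4.
  x = λ² - 6 - 17 = 16 - 23 ≡ 12; y = λ·(6 - 12) - 0 ≡ 14. → (12, 14)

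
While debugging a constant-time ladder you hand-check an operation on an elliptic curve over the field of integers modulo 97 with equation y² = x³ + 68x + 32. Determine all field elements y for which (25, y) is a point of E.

x³ + 68x + 32 = 17357 ≡ 91 (mod 97).
Square roots of 91 mod 97: 24 and 73 (since 24² = 576 ≡ 91).

24, 73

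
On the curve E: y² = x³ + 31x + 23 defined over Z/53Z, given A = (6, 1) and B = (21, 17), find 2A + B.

First 2A:
Repeated addition: build up to 2A.
2A: tangent at (6, 1): λ = (3·6² + 31)/(2·1) ≡ 33/2. 2⁻¹ ≡ 27 (mod 53), so λ ≡ 33·27 ≡ 43.
  x = λ² - 6 - 6 = 1849 - 12 ≡ 35; y = λ·(6 - 35) - 1 ≡ 24. → (35, 24)
2A = (35, 24).
Finally 2A + B:
(35, 24) + (21, 17). λ = (17 - 24)/(21 - 35) ≡ 46/39 mod 53. 39⁻¹ ≡ 34 (mod 53), so λ ≡ 27.
  x = λ² - 35 - 21 = 729 - 56 ≡ 37; y = λ·(35 - 37) - 24 ≡ 28. → (37, 28)

(37, 28)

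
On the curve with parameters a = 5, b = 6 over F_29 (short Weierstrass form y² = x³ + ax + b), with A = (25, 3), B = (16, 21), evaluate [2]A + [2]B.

First 2A:
Repeated addition: build up to 2A.
2A: tangent at (25, 3): λ = (3·25² + 5)/(2·3) ≡ 24/6. 6⁻¹ ≡ 5 (mod 29) since 6·5 = 30 ≡ 1, so λ ≡ 24·5 ≡ 4.
  x = λ² - 25 - 25 = 16 - 50 ≡ 24; y = λ·(25 - 24) - 3 ≡ 1. → (24, 1)
2A = (24, 1).
Next 2B:
Repeated addition: build up to 2B.
2B: tangent at (16, 21): λ = (3·16² + 5)/(2·21) ≡ 19/13. 13⁻¹ ≡ 9 (mod 29) since 13·9 = 117 ≡ 1, so λ ≡ 19·9 ≡ 26.
  x = λ² - 16 - 16 = 676 - 32 ≡ 6; y = λ·(16 - 6) - 21 ≡ 7. → (6, 7)
2B = (6, 7).
Finally 2A + 2B:
(24, 1) + (6, 7). λ = (7 - 1)/(6 - 24) ≡ 6/11 mod 29. 11⁻¹ ≡ 8 (mod 29) since 11·8 = 88 ≡ 1, so λ ≡ 19.
  x = λ² - 24 - 6 = 361 - 30 ≡ 12; y = λ·(24 - 12) - 1 ≡ 24. → (12, 24)

(12, 24)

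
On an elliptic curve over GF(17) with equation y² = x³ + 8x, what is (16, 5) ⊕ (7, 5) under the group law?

(16, 5) + (7, 5). λ = (5 - 5)/(7 - 16) ≡ 0/8 mod 17. 8⁻¹ ≡ 15 (mod 17), so λ ≡ 0.
  x = λ² - 16 - 7 = 0 - 23 ≡ 11; y = λ·(16 - 11) - 5 ≡ 12. → (11, 12)

(11, 12)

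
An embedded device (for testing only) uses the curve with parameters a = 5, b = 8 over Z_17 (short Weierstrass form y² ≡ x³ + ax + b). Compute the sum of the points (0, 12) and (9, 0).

(6, 13)

(0, 12) + (9, 0). λ = (0 - 12)/(9 - 0) ≡ 5/9 mod 17. 9⁻¹ ≡ 2 (mod 17), so λ ≡ 10.
  x = λ² - 0 - 9 = 100 - 9 ≡ 6; y = λ·(0 - 6) - 12 ≡ 13. → (6, 13)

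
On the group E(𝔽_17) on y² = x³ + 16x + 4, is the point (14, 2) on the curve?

y² = 2² ≡ 4; x³ + 16x + 4 = 2972 ≡ 14 (mod 17). 4 ≠ 14.

no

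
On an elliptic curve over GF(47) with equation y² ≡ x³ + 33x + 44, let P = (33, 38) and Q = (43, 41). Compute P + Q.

(33, 38) + (43, 41). λ = (41 - 38)/(43 - 33) ≡ 3/10 mod 47. 10⁻¹ ≡ 33 (mod 47) since 10·33 = 330 ≡ 1, so λ ≡ 5.
  x = λ² - 33 - 43 = 25 - 76 ≡ 43; y = λ·(33 - 43) - 38 ≡ 6. → (43, 6)

(43, 6)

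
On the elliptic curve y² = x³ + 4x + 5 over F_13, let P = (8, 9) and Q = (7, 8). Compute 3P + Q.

First 3P:
Repeated addition: build up to 3P.
2P: tangent at (8, 9): λ = (3·8² + 4)/(2·9) ≡ 1/5. 5⁻¹ ≡ 8 (mod 13), so λ ≡ 1·8 ≡ 8.
  x = λ² - 8 - 8 = 64 - 16 ≡ 9; y = λ·(8 - 9) - 9 ≡ 9. → (9, 9)
3P: (9, 9) + (8, 9). λ = (9 - 9)/(8 - 9) ≡ 0/12 mod 13. 12⁻¹ ≡ 12 (mod 13), so λ ≡ 0.
  x = λ² - 9 - 8 = 0 - 17 ≡ 9; y = λ·(9 - 9) - 9 ≡ 4. → (9, 4)
3P = (9, 4).
Finally 3P + Q:
(9, 4) + (7, 8). λ = (8 - 4)/(7 - 9) ≡ 4/11 mod 13. 11⁻¹ ≡ 6 (mod 13) since 11·6 = 66 ≡ 1, so λ ≡ 11.
  x = λ² - 9 - 7 = 121 - 16 ≡ 1; y = λ·(9 - 1) - 4 ≡ 6. → (1, 6)

(1, 6)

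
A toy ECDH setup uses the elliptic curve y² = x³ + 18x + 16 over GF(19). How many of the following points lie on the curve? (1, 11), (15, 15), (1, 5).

(1, 11): 11² ≡ 7, rhs ≡ 16 → off.
(15, 15): 15² ≡ 16, rhs ≡ 13 → off.
(1, 5): 5² ≡ 6, rhs ≡ 16 → off.

0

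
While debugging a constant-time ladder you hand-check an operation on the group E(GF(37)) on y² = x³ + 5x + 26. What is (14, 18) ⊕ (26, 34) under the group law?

(14, 18) + (26, 34). λ = (34 - 18)/(26 - 14) ≡ 16/12 mod 37. 12⁻¹ ≡ 34 (mod 37) since 12·34 = 408 ≡ 1, so λ ≡ 26.
  x = λ² - 14 - 26 = 676 - 40 ≡ 7; y = λ·(14 - 7) - 18 ≡ 16. → (7, 16)

(7, 16)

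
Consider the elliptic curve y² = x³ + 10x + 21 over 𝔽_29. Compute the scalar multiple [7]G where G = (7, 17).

(2, 22)

Double-and-add on 7 = (111)₂. Start with G = (7, 17) for the leading 1-bit.
double: tangent at (7, 17): λ = (3·7² + 10)/(2·17) ≡ 12/5. 5⁻¹ ≡ 6 (mod 29), so λ ≡ 12·6 ≡ 14.
  x = λ² - 7 - 7 = 196 - 14 ≡ 8; y = λ·(7 - 8) - 17 ≡ 27. → (8, 27)
add G: (8, 27) + (7, 17). λ = (17 - 27)/(7 - 8) ≡ 19/28 mod 29. 28⁻¹ ≡ 28 (mod 29), so λ ≡ 10.
  x = λ² - 8 - 7 = 100 - 15 ≡ 27; y = λ·(8 - 27) - 27 ≡ 15. → (27, 15)
double: tangent at (27, 15): λ = (3·27² + 10)/(2·15) ≡ 22/1. 1⁻¹ ≡ 1 (mod 29), so λ ≡ 22·1 ≡ 22.
  x = λ² - 27 - 27 = 484 - 54 ≡ 24; y = λ·(27 - 24) - 15 ≡ 22. → (24, 22)
add G: (24, 22) + (7, 17). λ = (17 - 22)/(7 - 24) ≡ 24/12 mod 29. 12⁻¹ ≡ 17 (mod 29) since 12·17 = 204 ≡ 1, so λ ≡ 2.
  x = λ² - 24 - 7 = 4 - 31 ≡ 2; y = λ·(24 - 2) - 22 ≡ 22. → (2, 22)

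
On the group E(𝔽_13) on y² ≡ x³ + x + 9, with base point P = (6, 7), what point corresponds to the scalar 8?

(6, 7)

Repeated addition: build up to 8P.
2P: tangent at (6, 7): λ = (3·6² + 1)/(2·7) ≡ 5/1. 1⁻¹ ≡ 1 (mod 13), so λ ≡ 5·1 ≡ 5.
  x = λ² - 6 - 6 = 25 - 12 ≡ 0; y = λ·(6 - 0) - 7 ≡ 10. → (0, 10)
3P: (0, 10) + (6, 7). λ = (7 - 10)/(6 - 0) ≡ 10/6 mod 13. 6⁻¹ ≡ 11 (mod 13), so λ ≡ 6.
  x = λ² - 0 - 6 = 36 - 6 ≡ 4; y = λ·(0 - 4) - 10 ≡ 5. → (4, 5)
4P: (4, 5) + (6, 7). λ = (7 - 5)/(6 - 4) ≡ 2/2 mod 13. 2⁻¹ ≡ 7 (mod 13), so λ ≡ 1.
  x = λ² - 4 - 6 = 1 - 10 ≡ 4; y = λ·(4 - 4) - 5 ≡ 8. → (4, 8)
5P: (4, 8) + (6, 7). λ = (7 - 8)/(6 - 4) ≡ 12/2 mod 13. 2⁻¹ ≡ 7 (mod 13), so λ ≡ 6.
  x = λ² - 4 - 6 = 36 - 10 ≡ 0; y = λ·(4 - 0) - 8 ≡ 3. → (0, 3)
6P: (0, 3) + (6, 7). λ = (7 - 3)/(6 - 0) ≡ 4/6 mod 13. 6⁻¹ ≡ 11 (mod 13) since 6·11 = 66 ≡ 1, so λ ≡ 5.
  x = λ² - 0 - 6 = 25 - 6 ≡ 6; y = λ·(0 - 6) - 3 ≡ 6. → (6, 6)
7P: (6, 6) + (6, 7): same x and y₁ ≡ -y₂, so the sum is ∞.
8P: ∞ + (6, 7) = (6, 7) (identity).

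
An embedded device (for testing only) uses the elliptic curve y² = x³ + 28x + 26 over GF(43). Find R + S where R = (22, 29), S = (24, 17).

(22, 29) + (24, 17). λ = (17 - 29)/(24 - 22) ≡ 31/2 mod 43. 2⁻¹ ≡ 22 (mod 43), so λ ≡ 37.
  x = λ² - 22 - 24 = 1369 - 46 ≡ 33; y = λ·(22 - 33) - 29 ≡ 37. → (33, 37)

(33, 37)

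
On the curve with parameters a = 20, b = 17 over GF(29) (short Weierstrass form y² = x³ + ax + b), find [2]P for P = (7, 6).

tangent at (7, 6): λ = (3·7² + 20)/(2·6) ≡ 22/12. 12⁻¹ ≡ 17 (mod 29), so λ ≡ 22·17 ≡ 26.
  x = λ² - 7 - 7 = 676 - 14 ≡ 24; y = λ·(7 - 24) - 6 ≡ 16. → (24, 16)

(24, 16)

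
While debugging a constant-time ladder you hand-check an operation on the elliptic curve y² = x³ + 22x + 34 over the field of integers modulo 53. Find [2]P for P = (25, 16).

(7, 1)

tangent at (25, 16): λ = (3·25² + 22)/(2·16) ≡ 42/32. 32⁻¹ ≡ 5 (mod 53) since 32·5 = 160 ≡ 1, so λ ≡ 42·5 ≡ 51.
  x = λ² - 25 - 25 = 2601 - 50 ≡ 7; y = λ·(25 - 7) - 16 ≡ 1. → (7, 1)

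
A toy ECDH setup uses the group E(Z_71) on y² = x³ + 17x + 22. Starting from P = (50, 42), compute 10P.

(4, 56)

Repeated addition: build up to 10P.
2P: tangent at (50, 42): λ = (3·50² + 17)/(2·42) ≡ 62/13. 13⁻¹ ≡ 11 (mod 71), so λ ≡ 62·11 ≡ 43.
  x = λ² - 50 - 50 = 1849 - 100 ≡ 45; y = λ·(50 - 45) - 42 ≡ 31. → (45, 31)
3P: (45, 31) + (50, 42). λ = (42 - 31)/(50 - 45) ≡ 11/5 mod 71. 5⁻¹ ≡ 57 (mod 71) since 5·57 = 285 ≡ 1, so λ ≡ 59.
  x = λ² - 45 - 50 = 3481 - 95 ≡ 49; y = λ·(45 - 49) - 31 ≡ 17. → (49, 17)
4P: (49, 17) + (50, 42). λ = (42 - 17)/(50 - 49) ≡ 25/1 mod 71. 1⁻¹ ≡ 1 (mod 71) since 1·1 = 1 ≡ 1, so λ ≡ 25.
  x = λ² - 49 - 50 = 625 - 99 ≡ 29; y = λ·(49 - 29) - 17 ≡ 57. → (29, 57)
5P: (29, 57) + (50, 42). λ = (42 - 57)/(50 - 29) ≡ 56/21 mod 71. 21⁻¹ ≡ 44 (mod 71), so λ ≡ 50.
  x = λ² - 29 - 50 = 2500 - 79 ≡ 7; y = λ·(29 - 7) - 57 ≡ 49. → (7, 49)
6P: (7, 49) + (50, 42). λ = (42 - 49)/(50 - 7) ≡ 64/43 mod 71. 43⁻¹ ≡ 38 (mod 71) since 43·38 = 1634 ≡ 1, so λ ≡ 18.
  x = λ² - 7 - 50 = 324 - 57 ≡ 54; y = λ·(7 - 54) - 49 ≡ 28. → (54, 28)
7P: (54, 28) + (50, 42). λ = (42 - 28)/(50 - 54) ≡ 14/67 mod 71. 67⁻¹ ≡ 53 (mod 71), so λ ≡ 32.
  x = λ² - 54 - 50 = 1024 - 104 ≡ 68; y = λ·(54 - 68) - 28 ≡ 21. → (68, 21)
8P: (68, 21) + (50, 42). λ = (42 - 21)/(50 - 68) ≡ 21/53 mod 71. 53⁻¹ ≡ 67 (mod 71) since 53·67 = 3551 ≡ 1, so λ ≡ 58.
  x = λ² - 68 - 50 = 3364 - 118 ≡ 51; y = λ·(68 - 51) - 21 ≡ 42. → (51, 42)
9P: (51, 42) + (50, 42). λ = (42 - 42)/(50 - 51) ≡ 0/70 mod 71. 70⁻¹ ≡ 70 (mod 71) since 70·70 = 4900 ≡ 1, so λ ≡ 0.
  x = λ² - 51 - 50 = 0 - 101 ≡ 41; y = λ·(51 - 41) - 42 ≡ 29. → (41, 29)
10P: (41, 29) + (50, 42). λ = (42 - 29)/(50 - 41) ≡ 13/9 mod 71. 9⁻¹ ≡ 8 (mod 71), so λ ≡ 33.
  x = λ² - 41 - 50 = 1089 - 91 ≡ 4; y = λ·(41 - 4) - 29 ≡ 56. → (4, 56)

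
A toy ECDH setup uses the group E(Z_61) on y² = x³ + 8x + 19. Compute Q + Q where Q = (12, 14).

tangent at (12, 14): λ = (3·12² + 8)/(2·14) ≡ 13/28. 28⁻¹ ≡ 24 (mod 61) since 28·24 = 672 ≡ 1, so λ ≡ 13·24 ≡ 7.
  x = λ² - 12 - 12 = 49 - 24 ≡ 25; y = λ·(12 - 25) - 14 ≡ 17. → (25, 17)

(25, 17)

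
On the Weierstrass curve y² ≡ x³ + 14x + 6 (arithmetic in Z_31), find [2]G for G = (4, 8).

tangent at (4, 8): λ = (3·4² + 14)/(2·8) ≡ 0/16. 16⁻¹ ≡ 2 (mod 31) since 16·2 = 32 ≡ 1, so λ ≡ 0·2 ≡ 0.
  x = λ² - 4 - 4 = 0 - 8 ≡ 23; y = λ·(4 - 23) - 8 ≡ 23. → (23, 23)

(23, 23)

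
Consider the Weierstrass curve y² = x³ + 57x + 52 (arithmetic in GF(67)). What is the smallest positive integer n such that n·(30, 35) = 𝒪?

11

2P: tangent at (30, 35): λ = (3·30² + 57)/(2·35) ≡ 10/3. 3⁻¹ ≡ 45 (mod 67) since 3·45 = 135 ≡ 1, so λ ≡ 10·45 ≡ 48.
  x = λ² - 30 - 30 = 2304 - 60 ≡ 33; y = λ·(30 - 33) - 35 ≡ 22. → (33, 22)
3P: (33, 22) + (30, 35). λ = (35 - 22)/(30 - 33) ≡ 13/64 mod 67. 64⁻¹ ≡ 22 (mod 67), so λ ≡ 18.
  x = λ² - 33 - 30 = 324 - 63 ≡ 60; y = λ·(33 - 60) - 22 ≡ 28. → (60, 28)
4P: (60, 28) + (30, 35). λ = (35 - 28)/(30 - 60) ≡ 7/37 mod 67. 37⁻¹ ≡ 29 (mod 67), so λ ≡ 2.
  x = λ² - 60 - 30 = 4 - 90 ≡ 48; y = λ·(60 - 48) - 28 ≡ 63. → (48, 63)
5P: (48, 63) + (30, 35). λ = (35 - 63)/(30 - 48) ≡ 39/49 mod 67. 49⁻¹ ≡ 26 (mod 67) since 49·26 = 1274 ≡ 1, so λ ≡ 9.
  x = λ² - 48 - 30 = 81 - 78 ≡ 3; y = λ·(48 - 3) - 63 ≡ 7. → (3, 7)
6P: (3, 7) + (30, 35). λ = (35 - 7)/(30 - 3) ≡ 28/27 mod 67. 27⁻¹ ≡ 5 (mod 67) since 27·5 = 135 ≡ 1, so λ ≡ 6.
  x = λ² - 3 - 30 = 36 - 33 ≡ 3; y = λ·(3 - 3) - 7 ≡ 60. → (3, 60)
7P: (3, 60) + (30, 35). λ = (35 - 60)/(30 - 3) ≡ 42/27 mod 67. 27⁻¹ ≡ 5 (mod 67), so λ ≡ 9.
  x = λ² - 3 - 30 = 81 - 33 ≡ 48; y = λ·(3 - 48) - 60 ≡ 4. → (48, 4)
8P: (48, 4) + (30, 35). λ = (35 - 4)/(30 - 48) ≡ 31/49 mod 67. 49⁻¹ ≡ 26 (mod 67), so λ ≡ 2.
  x = λ² - 48 - 30 = 4 - 78 ≡ 60; y = λ·(48 - 60) - 4 ≡ 39. → (60, 39)
9P: (60, 39) + (30, 35). λ = (35 - 39)/(30 - 60) ≡ 63/37 mod 67. 37⁻¹ ≡ 29 (mod 67), so λ ≡ 18.
  x = λ² - 60 - 30 = 324 - 90 ≡ 33; y = λ·(60 - 33) - 39 ≡ 45. → (33, 45)
10P: (33, 45) + (30, 35). λ = (35 - 45)/(30 - 33) ≡ 57/64 mod 67. 64⁻¹ ≡ 22 (mod 67), so λ ≡ 48.
  x = λ² - 33 - 30 = 2304 - 63 ≡ 30; y = λ·(33 - 30) - 45 ≡ 32. → (30, 32)
11P: (30, 32) + (30, 35): same x and y₁ ≡ -y₂, so the sum is 𝒪.
11P = 𝒪, so the order is 11.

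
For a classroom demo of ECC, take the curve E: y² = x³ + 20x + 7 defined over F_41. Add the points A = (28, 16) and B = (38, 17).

(28, 16) + (38, 17). λ = (17 - 16)/(38 - 28) ≡ 1/10 mod 41. 10⁻¹ ≡ 37 (mod 41) since 10·37 = 370 ≡ 1, so λ ≡ 37.
  x = λ² - 28 - 38 = 1369 - 66 ≡ 32; y = λ·(28 - 32) - 16 ≡ 0. → (32, 0)

(32, 0)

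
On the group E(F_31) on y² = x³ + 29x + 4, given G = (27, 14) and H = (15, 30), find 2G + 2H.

(16, 21)

First 2G:
Repeated addition: build up to 2G.
2G: tangent at (27, 14): λ = (3·27² + 29)/(2·14) ≡ 15/28. 28⁻¹ ≡ 10 (mod 31) since 28·10 = 280 ≡ 1, so λ ≡ 15·10 ≡ 26.
  x = λ² - 27 - 27 = 676 - 54 ≡ 2; y = λ·(27 - 2) - 14 ≡ 16. → (2, 16)
2G = (2, 16).
Next 2H:
Repeated addition: build up to 2H.
2H: tangent at (15, 30): λ = (3·15² + 29)/(2·30) ≡ 22/29. 29⁻¹ ≡ 15 (mod 31), so λ ≡ 22·15 ≡ 20.
  x = λ² - 15 - 15 = 400 - 30 ≡ 29; y = λ·(15 - 29) - 30 ≡ 0. → (29, 0)
2H = (29, 0).
Finally 2G + 2H:
(2, 16) + (29, 0). λ = (0 - 16)/(29 - 2) ≡ 15/27 mod 31. 27⁻¹ ≡ 23 (mod 31), so λ ≡ 4.
  x = λ² - 2 - 29 = 16 - 31 ≡ 16; y = λ·(2 - 16) - 16 ≡ 21. → (16, 21)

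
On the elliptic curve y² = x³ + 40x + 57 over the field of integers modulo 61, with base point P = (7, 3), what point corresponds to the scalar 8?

(51, 11)

Double-and-add on 8 = (1000)₂. Start with P = (7, 3) for the leading 1-bit.
double: tangent at (7, 3): λ = (3·7² + 40)/(2·3) ≡ 4/6. 6⁻¹ ≡ 51 (mod 61), so λ ≡ 4·51 ≡ 21.
  x = λ² - 7 - 7 = 441 - 14 ≡ 0; y = λ·(7 - 0) - 3 ≡ 22. → (0, 22)
double: tangent at (0, 22): λ = (3·0² + 40)/(2·22) ≡ 40/44. 44⁻¹ ≡ 43 (mod 61), so λ ≡ 40·43 ≡ 12.
  x = λ² - 0 - 0 = 144 - 0 ≡ 22; y = λ·(0 - 22) - 22 ≡ 19. → (22, 19)
double: tangent at (22, 19): λ = (3·22² + 40)/(2·19) ≡ 28/38. 38⁻¹ ≡ 53 (mod 61) since 38·53 = 2014 ≡ 1, so λ ≡ 28·53 ≡ 20.
  x = λ² - 22 - 22 = 400 - 44 ≡ 51; y = λ·(22 - 51) - 19 ≡ 11. → (51, 11)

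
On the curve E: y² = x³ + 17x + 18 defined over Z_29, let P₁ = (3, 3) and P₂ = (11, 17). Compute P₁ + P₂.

(9, 1)

(3, 3) + (11, 17). λ = (17 - 3)/(11 - 3) ≡ 14/8 mod 29. 8⁻¹ ≡ 11 (mod 29), so λ ≡ 9.
  x = λ² - 3 - 11 = 81 - 14 ≡ 9; y = λ·(3 - 9) - 3 ≡ 1. → (9, 1)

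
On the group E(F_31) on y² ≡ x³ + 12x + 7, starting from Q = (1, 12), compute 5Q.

(9, 10)

Double-and-add on 5 = (101)₂. Start with Q = (1, 12) for the leading 1-bit.
double: tangent at (1, 12): λ = (3·1² + 12)/(2·12) ≡ 15/24. 24⁻¹ ≡ 22 (mod 31), so λ ≡ 15·22 ≡ 20.
  x = λ² - 1 - 1 = 400 - 2 ≡ 26; y = λ·(1 - 26) - 12 ≡ 15. → (26, 15)
double: tangent at (26, 15): λ = (3·26² + 12)/(2·15) ≡ 25/30. 30⁻¹ ≡ 30 (mod 31), so λ ≡ 25·30 ≡ 6.
  x = λ² - 26 - 26 = 36 - 52 ≡ 15; y = λ·(26 - 15) - 15 ≡ 20. → (15, 20)
add Q: (15, 20) + (1, 12). λ = (12 - 20)/(1 - 15) ≡ 23/17 mod 31. 17⁻¹ ≡ 11 (mod 31) since 17·11 = 187 ≡ 1, so λ ≡ 5.
  x = λ² - 15 - 1 = 25 - 16 ≡ 9; y = λ·(15 - 9) - 20 ≡ 10. → (9, 10)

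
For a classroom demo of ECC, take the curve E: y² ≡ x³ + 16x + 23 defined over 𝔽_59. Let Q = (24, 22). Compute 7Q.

Repeated addition: build up to 7Q.
2Q: tangent at (24, 22): λ = (3·24² + 16)/(2·22) ≡ 33/44. 44⁻¹ ≡ 55 (mod 59), so λ ≡ 33·55 ≡ 45.
  x = λ² - 24 - 24 = 2025 - 48 ≡ 30; y = λ·(24 - 30) - 22 ≡ 3. → (30, 3)
3Q: (30, 3) + (24, 22). λ = (22 - 3)/(24 - 30) ≡ 19/53 mod 59. 53⁻¹ ≡ 49 (mod 59), so λ ≡ 46.
  x = λ² - 30 - 24 = 2116 - 54 ≡ 56; y = λ·(30 - 56) - 3 ≡ 40. → (56, 40)
4Q: (56, 40) + (24, 22). λ = (22 - 40)/(24 - 56) ≡ 41/27 mod 59. 27⁻¹ ≡ 35 (mod 59) since 27·35 = 945 ≡ 1, so λ ≡ 19.
  x = λ² - 56 - 24 = 361 - 80 ≡ 45; y = λ·(56 - 45) - 40 ≡ 51. → (45, 51)
5Q: (45, 51) + (24, 22). λ = (22 - 51)/(24 - 45) ≡ 30/38 mod 59. 38⁻¹ ≡ 14 (mod 59), so λ ≡ 7.
  x = λ² - 45 - 24 = 49 - 69 ≡ 39; y = λ·(45 - 39) - 51 ≡ 50. → (39, 50)
6Q: (39, 50) + (24, 22). λ = (22 - 50)/(24 - 39) ≡ 31/44 mod 59. 44⁻¹ ≡ 55 (mod 59), so λ ≡ 53.
  x = λ² - 39 - 24 = 2809 - 63 ≡ 32; y = λ·(39 - 32) - 50 ≡ 26. → (32, 26)
7Q: (32, 26) + (24, 22). λ = (22 - 26)/(24 - 32) ≡ 55/51 mod 59. 51⁻¹ ≡ 22 (mod 59) since 51·22 = 1122 ≡ 1, so λ ≡ 30.
  x = λ² - 32 - 24 = 900 - 56 ≡ 18; y = λ·(32 - 18) - 26 ≡ 40. → (18, 40)

(18, 40)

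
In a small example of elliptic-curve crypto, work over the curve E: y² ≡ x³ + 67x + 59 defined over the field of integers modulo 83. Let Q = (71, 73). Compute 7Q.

(3, 11)

Repeated addition: build up to 7Q.
2Q: tangent at (71, 73): λ = (3·71² + 67)/(2·73) ≡ 1/63. 63⁻¹ ≡ 29 (mod 83), so λ ≡ 1·29 ≡ 29.
  x = λ² - 71 - 71 = 841 - 142 ≡ 35; y = λ·(71 - 35) - 73 ≡ 58. → (35, 58)
3Q: (35, 58) + (71, 73). λ = (73 - 58)/(71 - 35) ≡ 15/36 mod 83. 36⁻¹ ≡ 30 (mod 83), so λ ≡ 35.
  x = λ² - 35 - 71 = 1225 - 106 ≡ 40; y = λ·(35 - 40) - 58 ≡ 16. → (40, 16)
4Q: (40, 16) + (71, 73). λ = (73 - 16)/(71 - 40) ≡ 57/31 mod 83. 31⁻¹ ≡ 75 (mod 83), so λ ≡ 42.
  x = λ² - 40 - 71 = 1764 - 111 ≡ 76; y = λ·(40 - 76) - 16 ≡ 49. → (76, 49)
5Q: (76, 49) + (71, 73). λ = (73 - 49)/(71 - 76) ≡ 24/78 mod 83. 78⁻¹ ≡ 33 (mod 83) since 78·33 = 2574 ≡ 1, so λ ≡ 45.
  x = λ² - 76 - 71 = 2025 - 147 ≡ 52; y = λ·(76 - 52) - 49 ≡ 35. → (52, 35)
6Q: (52, 35) + (71, 73). λ = (73 - 35)/(71 - 52) ≡ 38/19 mod 83. 19⁻¹ ≡ 35 (mod 83), so λ ≡ 2.
  x = λ² - 52 - 71 = 4 - 123 ≡ 47; y = λ·(52 - 47) - 35 ≡ 58. → (47, 58)
7Q: (47, 58) + (71, 73). λ = (73 - 58)/(71 - 47) ≡ 15/24 mod 83. 24⁻¹ ≡ 45 (mod 83), so λ ≡ 11.
  x = λ² - 47 - 71 = 121 - 118 ≡ 3; y = λ·(47 - 3) - 58 ≡ 11. → (3, 11)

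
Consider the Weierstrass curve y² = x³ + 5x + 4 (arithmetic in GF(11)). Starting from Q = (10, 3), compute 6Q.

(5, 0)

Double-and-add on 6 = (110)₂. Start with Q = (10, 3) for the leading 1-bit.
double: tangent at (10, 3): λ = (3·10² + 5)/(2·3) ≡ 8/6. 6⁻¹ ≡ 2 (mod 11) since 6·2 = 12 ≡ 1, so λ ≡ 8·2 ≡ 5.
  x = λ² - 10 - 10 = 25 - 20 ≡ 5; y = λ·(10 - 5) - 3 ≡ 0. → (5, 0)
add Q: (5, 0) + (10, 3). λ = (3 - 0)/(10 - 5) ≡ 3/5 mod 11. 5⁻¹ ≡ 9 (mod 11) since 5·9 = 45 ≡ 1, so λ ≡ 5.
  x = λ² - 5 - 10 = 25 - 15 ≡ 10; y = λ·(5 - 10) - 0 ≡ 8. → (10, 8)
double: tangent at (10, 8): λ = (3·10² + 5)/(2·8) ≡ 8/5. 5⁻¹ ≡ 9 (mod 11), so λ ≡ 8·9 ≡ 6.
  x = λ² - 10 - 10 = 36 - 20 ≡ 5; y = λ·(10 - 5) - 8 ≡ 0. → (5, 0)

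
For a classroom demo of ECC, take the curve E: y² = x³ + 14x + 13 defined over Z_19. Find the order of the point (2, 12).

12

2P: tangent at (2, 12): λ = (3·2² + 14)/(2·12) ≡ 7/5. 5⁻¹ ≡ 4 (mod 19), so λ ≡ 7·4 ≡ 9.
  x = λ² - 2 - 2 = 81 - 4 ≡ 1; y = λ·(2 - 1) - 12 ≡ 16. → (1, 16)
3P: (1, 16) + (2, 12). λ = (12 - 16)/(2 - 1) ≡ 15/1 mod 19. 1⁻¹ ≡ 1 (mod 19), so λ ≡ 15.
  x = λ² - 1 - 2 = 225 - 3 ≡ 13; y = λ·(1 - 13) - 16 ≡ 13. → (13, 13)
4P: (13, 13) + (2, 12). λ = (12 - 13)/(2 - 13) ≡ 18/8 mod 19. 8⁻¹ ≡ 12 (mod 19) since 8·12 = 96 ≡ 1, so λ ≡ 7.
  x = λ² - 13 - 2 = 49 - 15 ≡ 15; y = λ·(13 - 15) - 13 ≡ 11. → (15, 11)
5P: (15, 11) + (2, 12). λ = (12 - 11)/(2 - 15) ≡ 1/6 mod 19. 6⁻¹ ≡ 16 (mod 19), so λ ≡ 16.
  x = λ² - 15 - 2 = 256 - 17 ≡ 11; y = λ·(15 - 11) - 11 ≡ 15. → (11, 15)
6P: (11, 15) + (2, 12). λ = (12 - 15)/(2 - 11) ≡ 16/10 mod 19. 10⁻¹ ≡ 2 (mod 19), so λ ≡ 13.
  x = λ² - 11 - 2 = 169 - 13 ≡ 4; y = λ·(11 - 4) - 15 ≡ 0. → (4, 0)
7P: (4, 0) + (2, 12). λ = (12 - 0)/(2 - 4) ≡ 12/17 mod 19. 17⁻¹ ≡ 9 (mod 19) since 17·9 = 153 ≡ 1, so λ ≡ 13.
  x = λ² - 4 - 2 = 169 - 6 ≡ 11; y = λ·(4 - 11) - 0 ≡ 4. → (11, 4)
8P: (11, 4) + (2, 12). λ = (12 - 4)/(2 - 11) ≡ 8/10 mod 19. 10⁻¹ ≡ 2 (mod 19), so λ ≡ 16.
  x = λ² - 11 - 2 = 256 - 13 ≡ 15; y = λ·(11 - 15) - 4 ≡ 8. → (15, 8)
9P: (15, 8) + (2, 12). λ = (12 - 8)/(2 - 15) ≡ 4/6 mod 19. 6⁻¹ ≡ 16 (mod 19) since 6·16 = 96 ≡ 1, so λ ≡ 7.
  x = λ² - 15 - 2 = 49 - 17 ≡ 13; y = λ·(15 - 13) - 8 ≡ 6. → (13, 6)
10P: (13, 6) + (2, 12). λ = (12 - 6)/(2 - 13) ≡ 6/8 mod 19. 8⁻¹ ≡ 12 (mod 19), so λ ≡ 15.
  x = λ² - 13 - 2 = 225 - 15 ≡ 1; y = λ·(13 - 1) - 6 ≡ 3. → (1, 3)
11P: (1, 3) + (2, 12). λ = (12 - 3)/(2 - 1) ≡ 9/1 mod 19. 1⁻¹ ≡ 1 (mod 19), so λ ≡ 9.
  x = λ² - 1 - 2 = 81 - 3 ≡ 2; y = λ·(1 - 2) - 3 ≡ 7. → (2, 7)
12P: (2, 7) + (2, 12): same x and y₁ ≡ -y₂, so the sum is ∞.
12P = ∞, so the order is 12.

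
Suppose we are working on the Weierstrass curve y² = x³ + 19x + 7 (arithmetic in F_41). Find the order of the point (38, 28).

2P: tangent at (38, 28): λ = (3·38² + 19)/(2·28) ≡ 5/15. 15⁻¹ ≡ 11 (mod 41), so λ ≡ 5·11 ≡ 14.
  x = λ² - 38 - 38 = 196 - 76 ≡ 38; y = λ·(38 - 38) - 28 ≡ 13. → (38, 13)
3P: (38, 13) + (38, 28): same x and y₁ ≡ -y₂, so the sum is O.
3P = O, so the order is 3.

3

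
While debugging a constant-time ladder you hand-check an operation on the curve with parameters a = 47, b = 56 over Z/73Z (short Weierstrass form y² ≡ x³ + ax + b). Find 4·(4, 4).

Write Q = (4, 4).
Repeated addition: build up to 4Q.
2Q: tangent at (4, 4): λ = (3·4² + 47)/(2·4) ≡ 22/8. 8⁻¹ ≡ 64 (mod 73), so λ ≡ 22·64 ≡ 21.
  x = λ² - 4 - 4 = 441 - 8 ≡ 68; y = λ·(4 - 68) - 4 ≡ 39. → (68, 39)
3Q: (68, 39) + (4, 4). λ = (4 - 39)/(4 - 68) ≡ 38/9 mod 73. 9⁻¹ ≡ 65 (mod 73), so λ ≡ 61.
  x = λ² - 68 - 4 = 3721 - 72 ≡ 72; y = λ·(68 - 72) - 39 ≡ 9. → (72, 9)
4Q: (72, 9) + (4, 4). λ = (4 - 9)/(4 - 72) ≡ 68/5 mod 73. 5⁻¹ ≡ 44 (mod 73) since 5·44 = 220 ≡ 1, so λ ≡ 72.
  x = λ² - 72 - 4 = 5184 - 76 ≡ 71; y = λ·(72 - 71) - 9 ≡ 63. → (71, 63)

(71, 63)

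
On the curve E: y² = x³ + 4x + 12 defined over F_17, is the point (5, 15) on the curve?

y² = 15² ≡ 4; x³ + 4x + 12 = 157 ≡ 4 (mod 17). 4 = 4.

yes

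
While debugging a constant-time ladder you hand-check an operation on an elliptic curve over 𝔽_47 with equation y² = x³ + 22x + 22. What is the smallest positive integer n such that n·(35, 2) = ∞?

2P: tangent at (35, 2): λ = (3·35² + 22)/(2·2) ≡ 31/4. 4⁻¹ ≡ 12 (mod 47), so λ ≡ 31·12 ≡ 43.
  x = λ² - 35 - 35 = 1849 - 70 ≡ 40; y = λ·(35 - 40) - 2 ≡ 18. → (40, 18)
3P: (40, 18) + (35, 2). λ = (2 - 18)/(35 - 40) ≡ 31/42 mod 47. 42⁻¹ ≡ 28 (mod 47) since 42·28 = 1176 ≡ 1, so λ ≡ 22.
  x = λ² - 40 - 35 = 484 - 75 ≡ 33; y = λ·(40 - 33) - 18 ≡ 42. → (33, 42)
4P: (33, 42) + (35, 2). λ = (2 - 42)/(35 - 33) ≡ 7/2 mod 47. 2⁻¹ ≡ 24 (mod 47), so λ ≡ 27.
  x = λ² - 33 - 35 = 729 - 68 ≡ 3; y = λ·(33 - 3) - 42 ≡ 16. → (3, 16)
5P: (3, 16) + (35, 2). λ = (2 - 16)/(35 - 3) ≡ 33/32 mod 47. 32⁻¹ ≡ 25 (mod 47) since 32·25 = 800 ≡ 1, so λ ≡ 26.
  x = λ² - 3 - 35 = 676 - 38 ≡ 27; y = λ·(3 - 27) - 16 ≡ 18. → (27, 18)
6P: (27, 18) + (35, 2). λ = (2 - 18)/(35 - 27) ≡ 31/8 mod 47. 8⁻¹ ≡ 6 (mod 47), so λ ≡ 45.
  x = λ² - 27 - 35 = 2025 - 62 ≡ 36; y = λ·(27 - 36) - 18 ≡ 0. → (36, 0)
7P: (36, 0) + (35, 2). λ = (2 - 0)/(35 - 36) ≡ 2/46 mod 47. 46⁻¹ ≡ 46 (mod 47) since 46·46 = 2116 ≡ 1, so λ ≡ 45.
  x = λ² - 36 - 35 = 2025 - 71 ≡ 27; y = λ·(36 - 27) - 0 ≡ 29. → (27, 29)
8P: (27, 29) + (35, 2). λ = (2 - 29)/(35 - 27) ≡ 20/8 mod 47. 8⁻¹ ≡ 6 (mod 47), so λ ≡ 26.
  x = λ² - 27 - 35 = 676 - 62 ≡ 3; y = λ·(27 - 3) - 29 ≡ 31. → (3, 31)
9P: (3, 31) + (35, 2). λ = (2 - 31)/(35 - 3) ≡ 18/32 mod 47. 32⁻¹ ≡ 25 (mod 47) since 32·25 = 800 ≡ 1, so λ ≡ 27.
  x = λ² - 3 - 35 = 729 - 38 ≡ 33; y = λ·(3 - 33) - 31 ≡ 5. → (33, 5)
10P: (33, 5) + (35, 2). λ = (2 - 5)/(35 - 33) ≡ 44/2 mod 47. 2⁻¹ ≡ 24 (mod 47), so λ ≡ 22.
  x = λ² - 33 - 35 = 484 - 68 ≡ 40; y = λ·(33 - 40) - 5 ≡ 29. → (40, 29)
11P: (40, 29) + (35, 2). λ = (2 - 29)/(35 - 40) ≡ 20/42 mod 47. 42⁻¹ ≡ 28 (mod 47), so λ ≡ 43.
  x = λ² - 40 - 35 = 1849 - 75 ≡ 35; y = λ·(40 - 35) - 29 ≡ 45. → (35, 45)
12P: (35, 45) + (35, 2): same x and y₁ ≡ -y₂, so the sum is ∞.
12P = ∞, so the order is 12.

12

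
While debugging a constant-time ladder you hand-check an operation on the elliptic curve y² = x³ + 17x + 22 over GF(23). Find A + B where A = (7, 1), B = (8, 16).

(3, 13)

(7, 1) + (8, 16). λ = (16 - 1)/(8 - 7) ≡ 15/1 mod 23. 1⁻¹ ≡ 1 (mod 23), so λ ≡ 15.
  x = λ² - 7 - 8 = 225 - 15 ≡ 3; y = λ·(7 - 3) - 1 ≡ 13. → (3, 13)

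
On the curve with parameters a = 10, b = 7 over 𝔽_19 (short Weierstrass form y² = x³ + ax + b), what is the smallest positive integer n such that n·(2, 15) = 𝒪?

2P: tangent at (2, 15): λ = (3·2² + 10)/(2·15) ≡ 3/11. 11⁻¹ ≡ 7 (mod 19), so λ ≡ 3·7 ≡ 2.
  x = λ² - 2 - 2 = 4 - 4 ≡ 0; y = λ·(2 - 0) - 15 ≡ 8. → (0, 8)
3P: (0, 8) + (2, 15). λ = (15 - 8)/(2 - 0) ≡ 7/2 mod 19. 2⁻¹ ≡ 10 (mod 19), so λ ≡ 13.
  x = λ² - 0 - 2 = 169 - 2 ≡ 15; y = λ·(0 - 15) - 8 ≡ 6. → (15, 6)
4P: (15, 6) + (2, 15). λ = (15 - 6)/(2 - 15) ≡ 9/6 mod 19. 6⁻¹ ≡ 16 (mod 19), so λ ≡ 11.
  x = λ² - 15 - 2 = 121 - 17 ≡ 9; y = λ·(15 - 9) - 6 ≡ 3. → (9, 3)
5P: (9, 3) + (2, 15). λ = (15 - 3)/(2 - 9) ≡ 12/12 mod 19. 12⁻¹ ≡ 8 (mod 19), so λ ≡ 1.
  x = λ² - 9 - 2 = 1 - 11 ≡ 9; y = λ·(9 - 9) - 3 ≡ 16. → (9, 16)
6P: (9, 16) + (2, 15). λ = (15 - 16)/(2 - 9) ≡ 18/12 mod 19. 12⁻¹ ≡ 8 (mod 19) since 12·8 = 96 ≡ 1, so λ ≡ 11.
  x = λ² - 9 - 2 = 121 - 11 ≡ 15; y = λ·(9 - 15) - 16 ≡ 13. → (15, 13)
7P: (15, 13) + (2, 15). λ = (15 - 13)/(2 - 15) ≡ 2/6 mod 19. 6⁻¹ ≡ 16 (mod 19), so λ ≡ 13.
  x = λ² - 15 - 2 = 169 - 17 ≡ 0; y = λ·(15 - 0) - 13 ≡ 11. → (0, 11)
8P: (0, 11) + (2, 15). λ = (15 - 11)/(2 - 0) ≡ 4/2 mod 19. 2⁻¹ ≡ 10 (mod 19), so λ ≡ 2.
  x = λ² - 0 - 2 = 4 - 2 ≡ 2; y = λ·(0 - 2) - 11 ≡ 4. → (2, 4)
9P: (2, 4) + (2, 15): same x and y₁ ≡ -y₂, so the sum is 𝒪.
9P = 𝒪, so the order is 9.

9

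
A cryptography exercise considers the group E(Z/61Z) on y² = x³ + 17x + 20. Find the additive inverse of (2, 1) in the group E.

-(2, 1) = (2, -1 mod 61) = (2, 60).

(2, 60)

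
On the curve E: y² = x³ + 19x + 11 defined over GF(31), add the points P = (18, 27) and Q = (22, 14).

(18, 27) + (22, 14). λ = (14 - 27)/(22 - 18) ≡ 18/4 mod 31. 4⁻¹ ≡ 8 (mod 31), so λ ≡ 20.
  x = λ² - 18 - 22 = 400 - 40 ≡ 19; y = λ·(18 - 19) - 27 ≡ 15. → (19, 15)

(19, 15)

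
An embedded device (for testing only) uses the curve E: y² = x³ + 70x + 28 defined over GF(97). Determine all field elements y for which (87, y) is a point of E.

x³ + 70x + 28 = 664621 ≡ 74 (mod 97).
74 is a non-residue mod 97; no y exists.

none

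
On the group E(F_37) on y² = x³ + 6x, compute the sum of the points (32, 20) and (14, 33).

(1, 9)

(32, 20) + (14, 33). λ = (33 - 20)/(14 - 32) ≡ 13/19 mod 37. 19⁻¹ ≡ 2 (mod 37), so λ ≡ 26.
  x = λ² - 32 - 14 = 676 - 46 ≡ 1; y = λ·(32 - 1) - 20 ≡ 9. → (1, 9)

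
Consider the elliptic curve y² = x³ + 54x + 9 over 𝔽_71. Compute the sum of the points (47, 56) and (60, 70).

(47, 56) + (60, 70). λ = (70 - 56)/(60 - 47) ≡ 14/13 mod 71. 13⁻¹ ≡ 11 (mod 71), so λ ≡ 12.
  x = λ² - 47 - 60 = 144 - 107 ≡ 37; y = λ·(47 - 37) - 56 ≡ 64. → (37, 64)

(37, 64)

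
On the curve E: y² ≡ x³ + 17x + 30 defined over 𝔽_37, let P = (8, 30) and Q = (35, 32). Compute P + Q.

(34, 27)

(8, 30) + (35, 32). λ = (32 - 30)/(35 - 8) ≡ 2/27 mod 37. 27⁻¹ ≡ 11 (mod 37), so λ ≡ 22.
  x = λ² - 8 - 35 = 484 - 43 ≡ 34; y = λ·(8 - 34) - 30 ≡ 27. → (34, 27)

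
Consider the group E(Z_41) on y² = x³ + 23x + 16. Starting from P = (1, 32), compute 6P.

(11, 40)

Repeated addition: build up to 6P.
2P: tangent at (1, 32): λ = (3·1² + 23)/(2·32) ≡ 26/23. 23⁻¹ ≡ 25 (mod 41) since 23·25 = 575 ≡ 1, so λ ≡ 26·25 ≡ 35.
  x = λ² - 1 - 1 = 1225 - 2 ≡ 34; y = λ·(1 - 34) - 32 ≡ 2. → (34, 2)
3P: (34, 2) + (1, 32). λ = (32 - 2)/(1 - 34) ≡ 30/8 mod 41. 8⁻¹ ≡ 36 (mod 41) since 8·36 = 288 ≡ 1, so λ ≡ 14.
  x = λ² - 34 - 1 = 196 - 35 ≡ 38; y = λ·(34 - 38) - 2 ≡ 24. → (38, 24)
4P: (38, 24) + (1, 32). λ = (32 - 24)/(1 - 38) ≡ 8/4 mod 41. 4⁻¹ ≡ 31 (mod 41), so λ ≡ 2.
  x = λ² - 38 - 1 = 4 - 39 ≡ 6; y = λ·(38 - 6) - 24 ≡ 40. → (6, 40)
5P: (6, 40) + (1, 32). λ = (32 - 40)/(1 - 6) ≡ 33/36 mod 41. 36⁻¹ ≡ 8 (mod 41), so λ ≡ 18.
  x = λ² - 6 - 1 = 324 - 7 ≡ 30; y = λ·(6 - 30) - 40 ≡ 20. → (30, 20)
6P: (30, 20) + (1, 32). λ = (32 - 20)/(1 - 30) ≡ 12/12 mod 41. 12⁻¹ ≡ 24 (mod 41) since 12·24 = 288 ≡ 1, so λ ≡ 1.
  x = λ² - 30 - 1 = 1 - 31 ≡ 11; y = λ·(30 - 11) - 20 ≡ 40. → (11, 40)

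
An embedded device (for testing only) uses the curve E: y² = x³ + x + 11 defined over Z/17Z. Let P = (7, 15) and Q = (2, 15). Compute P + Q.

(7, 15) + (2, 15). λ = (15 - 15)/(2 - 7) ≡ 0/12 mod 17. 12⁻¹ ≡ 10 (mod 17), so λ ≡ 0.
  x = λ² - 7 - 2 = 0 - 9 ≡ 8; y = λ·(7 - 8) - 15 ≡ 2. → (8, 2)

(8, 2)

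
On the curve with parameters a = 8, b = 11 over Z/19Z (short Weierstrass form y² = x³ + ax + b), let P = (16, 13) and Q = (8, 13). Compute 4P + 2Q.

First 4P:
Repeated addition: build up to 4P.
2P: tangent at (16, 13): λ = (3·16² + 8)/(2·13) ≡ 16/7. 7⁻¹ ≡ 11 (mod 19) since 7·11 = 77 ≡ 1, so λ ≡ 16·11 ≡ 5.
  x = λ² - 16 - 16 = 25 - 32 ≡ 12; y = λ·(16 - 12) - 13 ≡ 7. → (12, 7)
3P: (12, 7) + (16, 13). λ = (13 - 7)/(16 - 12) ≡ 6/4 mod 19. 4⁻¹ ≡ 5 (mod 19), so λ ≡ 11.
  x = λ² - 12 - 16 = 121 - 28 ≡ 17; y = λ·(12 - 17) - 7 ≡ 14. → (17, 14)
4P: (17, 14) + (16, 13). λ = (13 - 14)/(16 - 17) ≡ 18/18 mod 19. 18⁻¹ ≡ 18 (mod 19), so λ ≡ 1.
  x = λ² - 17 - 16 = 1 - 33 ≡ 6; y = λ·(17 - 6) - 14 ≡ 16. → (6, 16)
4P = (6, 16).
Next 2Q:
Repeated addition: build up to 2Q.
2Q: tangent at (8, 13): λ = (3·8² + 8)/(2·13) ≡ 10/7. 7⁻¹ ≡ 11 (mod 19), so λ ≡ 10·11 ≡ 15.
  x = λ² - 8 - 8 = 225 - 16 ≡ 0; y = λ·(8 - 0) - 13 ≡ 12. → (0, 12)
2Q = (0, 12).
Finally 4P + 2Q:
(6, 16) + (0, 12). λ = (12 - 16)/(0 - 6) ≡ 15/13 mod 19. 13⁻¹ ≡ 3 (mod 19), so λ ≡ 7.
  x = λ² - 6 - 0 = 49 - 6 ≡ 5; y = λ·(6 - 5) - 16 ≡ 10. → (5, 10)

(5, 10)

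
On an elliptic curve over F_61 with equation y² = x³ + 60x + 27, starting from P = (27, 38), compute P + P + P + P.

(60, 24)

Double-and-add on 4 = (100)₂. Start with P = (27, 38) for the leading 1-bit.
double: tangent at (27, 38): λ = (3·27² + 60)/(2·38) ≡ 51/15. 15⁻¹ ≡ 57 (mod 61) since 15·57 = 855 ≡ 1, so λ ≡ 51·57 ≡ 40.
  x = λ² - 27 - 27 = 1600 - 54 ≡ 21; y = λ·(27 - 21) - 38 ≡ 19. → (21, 19)
double: tangent at (21, 19): λ = (3·21² + 60)/(2·19) ≡ 41/38. 38⁻¹ ≡ 53 (mod 61), so λ ≡ 41·53 ≡ 38.
  x = λ² - 21 - 21 = 1444 - 42 ≡ 60; y = λ·(21 - 60) - 19 ≡ 24. → (60, 24)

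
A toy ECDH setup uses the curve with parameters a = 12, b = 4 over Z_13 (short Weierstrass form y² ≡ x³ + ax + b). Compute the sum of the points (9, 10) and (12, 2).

(9, 10) + (12, 2). λ = (2 - 10)/(12 - 9) ≡ 5/3 mod 13. 3⁻¹ ≡ 9 (mod 13), so λ ≡ 6.
  x = λ² - 9 - 12 = 36 - 21 ≡ 2; y = λ·(9 - 2) - 10 ≡ 6. → (2, 6)

(2, 6)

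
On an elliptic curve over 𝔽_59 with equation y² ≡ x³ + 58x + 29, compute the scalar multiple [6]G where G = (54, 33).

Double-and-add on 6 = (110)₂. Start with G = (54, 33) for the leading 1-bit.
double: tangent at (54, 33): λ = (3·54² + 58)/(2·33) ≡ 15/7. 7⁻¹ ≡ 17 (mod 59), so λ ≡ 15·17 ≡ 19.
  x = λ² - 54 - 54 = 361 - 108 ≡ 17; y = λ·(54 - 17) - 33 ≡ 21. → (17, 21)
add G: (17, 21) + (54, 33). λ = (33 - 21)/(54 - 17) ≡ 12/37 mod 59. 37⁻¹ ≡ 8 (mod 59), so λ ≡ 37.
  x = λ² - 17 - 54 = 1369 - 71 ≡ 0; y = λ·(17 - 0) - 21 ≡ 18. → (0, 18)
double: tangent at (0, 18): λ = (3·0² + 58)/(2·18) ≡ 58/36. 36⁻¹ ≡ 41 (mod 59) since 36·41 = 1476 ≡ 1, so λ ≡ 58·41 ≡ 18.
  x = λ² - 0 - 0 = 324 - 0 ≡ 29; y = λ·(0 - 29) - 18 ≡ 50. → (29, 50)

(29, 50)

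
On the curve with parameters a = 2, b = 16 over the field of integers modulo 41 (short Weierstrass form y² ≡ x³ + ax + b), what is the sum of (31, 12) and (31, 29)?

The two points share x = 31 and their y-coordinates satisfy 12 + 29 ≡ 0 (mod 41), so they are inverses. Their sum is 𝒪.

O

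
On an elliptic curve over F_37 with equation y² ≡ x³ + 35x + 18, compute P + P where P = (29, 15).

(15, 12)

tangent at (29, 15): λ = (3·29² + 35)/(2·15) ≡ 5/30. 30⁻¹ ≡ 21 (mod 37), so λ ≡ 5·21 ≡ 31.
  x = λ² - 29 - 29 = 961 - 58 ≡ 15; y = λ·(29 - 15) - 15 ≡ 12. → (15, 12)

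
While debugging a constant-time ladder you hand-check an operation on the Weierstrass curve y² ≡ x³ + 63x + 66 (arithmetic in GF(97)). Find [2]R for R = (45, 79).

tangent at (45, 79): λ = (3·45² + 63)/(2·79) ≡ 27/61. 61⁻¹ ≡ 35 (mod 97), so λ ≡ 27·35 ≡ 72.
  x = λ² - 45 - 45 = 5184 - 90 ≡ 50; y = λ·(45 - 50) - 79 ≡ 46. → (50, 46)

(50, 46)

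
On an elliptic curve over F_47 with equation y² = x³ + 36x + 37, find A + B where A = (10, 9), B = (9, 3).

(17, 43)

(10, 9) + (9, 3). λ = (3 - 9)/(9 - 10) ≡ 41/46 mod 47. 46⁻¹ ≡ 46 (mod 47), so λ ≡ 6.
  x = λ² - 10 - 9 = 36 - 19 ≡ 17; y = λ·(10 - 17) - 9 ≡ 43. → (17, 43)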